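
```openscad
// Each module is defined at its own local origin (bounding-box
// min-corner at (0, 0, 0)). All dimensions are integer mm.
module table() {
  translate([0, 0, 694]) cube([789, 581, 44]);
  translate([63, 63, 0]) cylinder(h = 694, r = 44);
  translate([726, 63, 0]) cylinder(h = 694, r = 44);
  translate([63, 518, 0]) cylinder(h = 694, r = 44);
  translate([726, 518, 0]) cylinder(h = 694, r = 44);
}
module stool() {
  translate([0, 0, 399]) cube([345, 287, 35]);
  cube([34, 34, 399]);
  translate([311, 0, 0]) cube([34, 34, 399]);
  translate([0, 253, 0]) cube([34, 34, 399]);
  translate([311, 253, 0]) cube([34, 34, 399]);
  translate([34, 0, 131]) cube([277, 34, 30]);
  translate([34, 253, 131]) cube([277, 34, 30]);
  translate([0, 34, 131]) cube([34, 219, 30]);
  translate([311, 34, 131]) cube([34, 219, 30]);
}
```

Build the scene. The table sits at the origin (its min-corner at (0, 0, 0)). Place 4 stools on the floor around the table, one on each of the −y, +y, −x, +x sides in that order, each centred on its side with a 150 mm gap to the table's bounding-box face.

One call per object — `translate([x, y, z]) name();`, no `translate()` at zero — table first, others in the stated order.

table();
translate([222, -437, 0]) stool();
translate([222, 731, 0]) stool();
translate([-495, 147, 0]) stool();
translate([939, 147, 0]) stool();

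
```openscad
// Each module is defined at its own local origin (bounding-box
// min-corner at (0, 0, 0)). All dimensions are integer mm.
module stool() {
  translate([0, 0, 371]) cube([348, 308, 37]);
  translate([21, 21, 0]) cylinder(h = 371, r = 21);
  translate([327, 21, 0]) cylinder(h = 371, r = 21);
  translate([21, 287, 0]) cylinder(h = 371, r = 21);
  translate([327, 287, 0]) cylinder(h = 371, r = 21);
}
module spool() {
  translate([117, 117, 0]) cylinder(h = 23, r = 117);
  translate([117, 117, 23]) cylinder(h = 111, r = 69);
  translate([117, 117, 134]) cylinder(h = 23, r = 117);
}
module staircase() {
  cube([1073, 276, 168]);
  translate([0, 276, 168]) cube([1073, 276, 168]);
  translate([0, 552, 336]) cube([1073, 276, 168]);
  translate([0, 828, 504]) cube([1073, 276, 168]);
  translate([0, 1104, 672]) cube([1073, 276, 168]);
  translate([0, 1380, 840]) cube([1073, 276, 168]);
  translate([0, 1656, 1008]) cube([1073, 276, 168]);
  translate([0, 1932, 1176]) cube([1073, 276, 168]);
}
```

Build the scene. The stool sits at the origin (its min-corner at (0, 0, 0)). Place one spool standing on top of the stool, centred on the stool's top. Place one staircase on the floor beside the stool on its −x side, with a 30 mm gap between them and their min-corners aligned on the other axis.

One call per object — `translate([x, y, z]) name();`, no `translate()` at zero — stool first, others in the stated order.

stool();
translate([57, 37, 408]) spool();
translate([-1103, 0, 0]) staircase();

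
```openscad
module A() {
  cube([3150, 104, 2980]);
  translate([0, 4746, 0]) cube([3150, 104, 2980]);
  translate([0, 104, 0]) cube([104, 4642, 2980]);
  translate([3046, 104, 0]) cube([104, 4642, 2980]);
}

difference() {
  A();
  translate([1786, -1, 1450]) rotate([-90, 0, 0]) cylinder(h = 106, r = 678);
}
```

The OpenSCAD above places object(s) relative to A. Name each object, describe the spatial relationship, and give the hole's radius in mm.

A is a house frame. The house frame has a circular hole through its front wall. The hole's radius is 678 mm.

The subtracted cylinder has r = 678 mm.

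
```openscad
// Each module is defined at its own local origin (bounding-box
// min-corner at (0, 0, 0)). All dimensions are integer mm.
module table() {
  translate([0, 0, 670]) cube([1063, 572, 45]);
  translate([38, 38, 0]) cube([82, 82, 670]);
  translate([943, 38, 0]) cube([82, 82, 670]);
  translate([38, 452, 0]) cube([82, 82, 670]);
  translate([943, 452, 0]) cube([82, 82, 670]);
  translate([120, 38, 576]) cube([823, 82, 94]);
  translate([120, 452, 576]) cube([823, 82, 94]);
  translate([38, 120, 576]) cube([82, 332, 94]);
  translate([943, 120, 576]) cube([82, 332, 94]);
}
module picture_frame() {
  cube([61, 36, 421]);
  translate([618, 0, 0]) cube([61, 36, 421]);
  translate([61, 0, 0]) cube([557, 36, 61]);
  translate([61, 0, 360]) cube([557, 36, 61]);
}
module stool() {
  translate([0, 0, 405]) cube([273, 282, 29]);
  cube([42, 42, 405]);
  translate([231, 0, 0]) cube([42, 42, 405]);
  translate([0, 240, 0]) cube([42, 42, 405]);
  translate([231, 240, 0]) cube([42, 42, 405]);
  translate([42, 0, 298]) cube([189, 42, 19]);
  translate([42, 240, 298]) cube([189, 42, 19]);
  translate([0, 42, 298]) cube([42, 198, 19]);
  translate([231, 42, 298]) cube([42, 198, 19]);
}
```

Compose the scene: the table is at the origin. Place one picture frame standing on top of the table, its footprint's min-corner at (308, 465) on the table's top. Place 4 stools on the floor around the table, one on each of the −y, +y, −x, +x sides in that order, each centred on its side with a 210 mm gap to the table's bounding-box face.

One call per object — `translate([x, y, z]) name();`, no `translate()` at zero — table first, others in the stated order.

table();
translate([308, 465, 715]) picture_frame();
translate([395, -492, 0]) stool();
translate([395, 782, 0]) stool();
translate([-483, 145, 0]) stool();
translate([1273, 145, 0]) stool();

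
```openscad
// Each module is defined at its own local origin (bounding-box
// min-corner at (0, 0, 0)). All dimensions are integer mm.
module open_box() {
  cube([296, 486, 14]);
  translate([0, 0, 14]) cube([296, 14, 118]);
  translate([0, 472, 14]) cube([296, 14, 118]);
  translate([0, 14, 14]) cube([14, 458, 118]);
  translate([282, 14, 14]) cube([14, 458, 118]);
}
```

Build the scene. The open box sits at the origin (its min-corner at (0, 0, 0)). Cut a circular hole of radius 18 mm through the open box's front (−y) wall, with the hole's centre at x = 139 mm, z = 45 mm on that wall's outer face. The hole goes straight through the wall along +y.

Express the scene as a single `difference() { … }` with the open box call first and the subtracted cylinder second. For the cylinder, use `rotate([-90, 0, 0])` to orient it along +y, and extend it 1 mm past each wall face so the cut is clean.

difference() {
  open_box();
  translate([139, -1, 45]) rotate([-90, 0, 0]) cylinder(h = 16, r = 18);
}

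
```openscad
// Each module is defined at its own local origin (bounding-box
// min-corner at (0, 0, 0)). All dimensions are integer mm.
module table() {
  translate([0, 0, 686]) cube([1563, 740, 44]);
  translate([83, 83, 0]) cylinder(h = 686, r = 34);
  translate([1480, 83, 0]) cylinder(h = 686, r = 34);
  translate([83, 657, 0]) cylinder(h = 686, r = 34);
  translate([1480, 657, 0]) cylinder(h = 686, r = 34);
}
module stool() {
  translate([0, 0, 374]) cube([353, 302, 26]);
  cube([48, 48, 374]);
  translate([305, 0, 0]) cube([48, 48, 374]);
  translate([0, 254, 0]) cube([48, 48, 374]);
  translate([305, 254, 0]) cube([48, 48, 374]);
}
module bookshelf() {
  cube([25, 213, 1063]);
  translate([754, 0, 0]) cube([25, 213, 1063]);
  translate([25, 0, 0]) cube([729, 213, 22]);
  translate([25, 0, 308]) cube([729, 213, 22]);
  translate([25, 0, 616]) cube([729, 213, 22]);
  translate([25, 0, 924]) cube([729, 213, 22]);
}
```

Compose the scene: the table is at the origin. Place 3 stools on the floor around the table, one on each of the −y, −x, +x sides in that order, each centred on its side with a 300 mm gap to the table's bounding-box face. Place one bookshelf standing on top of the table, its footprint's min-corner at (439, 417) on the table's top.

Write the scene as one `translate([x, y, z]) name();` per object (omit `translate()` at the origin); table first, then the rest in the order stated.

table();
translate([605, -602, 0]) stool();
translate([-653, 219, 0]) stool();
translate([1863, 219, 0]) stool();
translate([439, 417, 730]) bookshelf();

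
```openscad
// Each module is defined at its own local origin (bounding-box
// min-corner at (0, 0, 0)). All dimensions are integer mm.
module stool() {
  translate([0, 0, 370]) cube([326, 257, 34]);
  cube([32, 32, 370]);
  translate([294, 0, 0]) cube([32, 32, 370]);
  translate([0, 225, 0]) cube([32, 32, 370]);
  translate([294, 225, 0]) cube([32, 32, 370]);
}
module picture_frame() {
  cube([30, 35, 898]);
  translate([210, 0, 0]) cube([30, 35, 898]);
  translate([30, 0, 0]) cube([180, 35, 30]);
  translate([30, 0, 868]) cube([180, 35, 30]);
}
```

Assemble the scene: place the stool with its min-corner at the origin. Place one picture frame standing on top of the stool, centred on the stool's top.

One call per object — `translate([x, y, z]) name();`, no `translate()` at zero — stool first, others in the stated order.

stool();
translate([43, 111, 404]) picture_frame();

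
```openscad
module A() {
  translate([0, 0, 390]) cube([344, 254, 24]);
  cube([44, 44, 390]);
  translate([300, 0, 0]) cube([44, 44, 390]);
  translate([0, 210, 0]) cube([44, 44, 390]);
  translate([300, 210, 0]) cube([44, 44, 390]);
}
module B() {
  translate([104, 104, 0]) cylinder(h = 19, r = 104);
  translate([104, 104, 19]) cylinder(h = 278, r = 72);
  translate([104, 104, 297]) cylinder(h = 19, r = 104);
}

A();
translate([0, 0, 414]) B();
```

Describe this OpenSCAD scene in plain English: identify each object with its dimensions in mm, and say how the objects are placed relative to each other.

A is a four-legged stool. The seat is 344×254 mm, 24 mm thick, top at z = 414 mm. It stands on four square legs, each 44×44 mm in cross-section, from z = 0 to the seat underside, each flush with a corner of the seat.

B is a spool: two coaxial disc flanges of radius 104 mm and thickness 19 mm, joined by a core cylinder of radius 72 mm and height 278 mm. The lower flange rests on z = 0 and the three cylinders share a vertical axis.

The spool is on top of the stool.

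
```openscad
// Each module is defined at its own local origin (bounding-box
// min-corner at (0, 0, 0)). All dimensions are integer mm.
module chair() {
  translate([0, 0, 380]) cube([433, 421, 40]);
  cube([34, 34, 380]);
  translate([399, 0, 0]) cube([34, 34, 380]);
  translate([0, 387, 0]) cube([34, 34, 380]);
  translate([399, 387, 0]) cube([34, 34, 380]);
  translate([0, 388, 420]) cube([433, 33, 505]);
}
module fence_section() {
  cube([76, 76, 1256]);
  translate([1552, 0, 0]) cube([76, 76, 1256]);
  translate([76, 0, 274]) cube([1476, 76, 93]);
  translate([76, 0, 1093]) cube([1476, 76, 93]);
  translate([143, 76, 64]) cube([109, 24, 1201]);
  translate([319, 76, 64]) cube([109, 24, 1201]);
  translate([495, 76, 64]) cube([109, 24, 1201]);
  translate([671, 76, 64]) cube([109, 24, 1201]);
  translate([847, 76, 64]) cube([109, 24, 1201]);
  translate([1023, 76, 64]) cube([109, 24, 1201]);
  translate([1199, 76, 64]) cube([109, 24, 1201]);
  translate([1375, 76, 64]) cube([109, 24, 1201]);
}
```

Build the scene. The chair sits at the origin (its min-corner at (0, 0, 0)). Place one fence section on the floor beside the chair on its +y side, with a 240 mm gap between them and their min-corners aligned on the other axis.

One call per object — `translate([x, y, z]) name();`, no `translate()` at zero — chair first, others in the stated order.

chair();
translate([0, 661, 0]) fence_section();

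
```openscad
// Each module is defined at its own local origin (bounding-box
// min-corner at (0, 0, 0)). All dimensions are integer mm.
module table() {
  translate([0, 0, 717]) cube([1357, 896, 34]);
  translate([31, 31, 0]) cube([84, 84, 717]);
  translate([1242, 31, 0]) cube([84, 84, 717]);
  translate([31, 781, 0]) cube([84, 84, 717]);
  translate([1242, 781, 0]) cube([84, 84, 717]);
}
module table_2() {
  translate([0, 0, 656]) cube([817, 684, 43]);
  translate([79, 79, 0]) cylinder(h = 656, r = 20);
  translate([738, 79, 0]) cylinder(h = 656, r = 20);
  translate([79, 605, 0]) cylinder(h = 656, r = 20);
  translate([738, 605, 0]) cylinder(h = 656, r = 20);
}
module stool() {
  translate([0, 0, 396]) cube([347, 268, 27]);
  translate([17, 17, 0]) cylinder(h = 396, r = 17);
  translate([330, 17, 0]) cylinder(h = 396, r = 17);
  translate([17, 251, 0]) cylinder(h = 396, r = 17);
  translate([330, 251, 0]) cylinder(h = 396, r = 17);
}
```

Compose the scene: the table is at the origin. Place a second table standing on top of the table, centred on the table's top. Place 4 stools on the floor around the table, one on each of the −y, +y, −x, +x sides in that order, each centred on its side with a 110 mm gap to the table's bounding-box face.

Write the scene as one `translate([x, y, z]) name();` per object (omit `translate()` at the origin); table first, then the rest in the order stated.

table();
translate([270, 106, 751]) table_2();
translate([505, -378, 0]) stool();
translate([505, 1006, 0]) stool();
translate([-457, 314, 0]) stool();
translate([1467, 314, 0]) stool();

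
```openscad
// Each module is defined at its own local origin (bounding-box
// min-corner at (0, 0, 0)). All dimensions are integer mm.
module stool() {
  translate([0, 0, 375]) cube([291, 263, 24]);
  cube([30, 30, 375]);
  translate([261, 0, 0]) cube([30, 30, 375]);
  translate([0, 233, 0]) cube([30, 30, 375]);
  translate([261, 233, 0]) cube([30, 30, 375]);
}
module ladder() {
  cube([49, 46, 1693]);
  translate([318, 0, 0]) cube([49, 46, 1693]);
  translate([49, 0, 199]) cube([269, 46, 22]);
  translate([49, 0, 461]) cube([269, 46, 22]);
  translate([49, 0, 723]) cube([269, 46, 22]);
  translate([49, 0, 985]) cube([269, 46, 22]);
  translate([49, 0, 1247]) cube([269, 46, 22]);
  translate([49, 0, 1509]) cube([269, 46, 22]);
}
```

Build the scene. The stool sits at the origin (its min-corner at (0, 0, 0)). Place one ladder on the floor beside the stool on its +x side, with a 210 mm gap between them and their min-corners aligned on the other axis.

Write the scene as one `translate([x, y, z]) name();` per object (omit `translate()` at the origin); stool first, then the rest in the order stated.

stool();
translate([501, 0, 0]) ladder();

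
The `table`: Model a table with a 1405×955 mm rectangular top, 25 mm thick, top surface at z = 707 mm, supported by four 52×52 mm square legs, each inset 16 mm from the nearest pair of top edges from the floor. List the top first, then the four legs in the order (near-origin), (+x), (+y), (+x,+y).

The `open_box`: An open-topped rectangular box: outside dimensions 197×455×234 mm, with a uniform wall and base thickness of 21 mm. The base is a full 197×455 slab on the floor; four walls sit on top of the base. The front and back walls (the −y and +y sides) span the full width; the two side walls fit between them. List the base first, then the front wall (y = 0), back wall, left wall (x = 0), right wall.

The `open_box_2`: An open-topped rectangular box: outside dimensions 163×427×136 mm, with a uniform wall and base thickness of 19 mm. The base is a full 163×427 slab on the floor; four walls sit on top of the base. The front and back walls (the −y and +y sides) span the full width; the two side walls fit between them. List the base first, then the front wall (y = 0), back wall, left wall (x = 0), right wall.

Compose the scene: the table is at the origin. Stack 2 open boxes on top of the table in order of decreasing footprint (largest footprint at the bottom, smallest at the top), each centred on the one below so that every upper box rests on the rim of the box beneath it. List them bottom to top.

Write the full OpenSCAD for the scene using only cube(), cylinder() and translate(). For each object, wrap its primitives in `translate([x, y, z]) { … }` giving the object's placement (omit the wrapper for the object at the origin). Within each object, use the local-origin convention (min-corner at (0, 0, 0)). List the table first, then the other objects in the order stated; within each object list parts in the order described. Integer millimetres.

translate([0, 0, 682]) cube([1405, 955, 25]);
translate([16, 16, 0]) cube([52, 52, 682]);
translate([1337, 16, 0]) cube([52, 52, 682]);
translate([16, 887, 0]) cube([52, 52, 682]);
translate([1337, 887, 0]) cube([52, 52, 682]);
translate([604, 250, 707]) {
  cube([197, 455, 21]);
  translate([0, 0, 21]) cube([197, 21, 213]);
  translate([0, 434, 21]) cube([197, 21, 213]);
  translate([0, 21, 21]) cube([21, 413, 213]);
  translate([176, 21, 21]) cube([21, 413, 213]);
}
translate([621, 264, 941]) {
  cube([163, 427, 19]);
  translate([0, 0, 19]) cube([163, 19, 117]);
  translate([0, 408, 19]) cube([163, 19, 117]);
  translate([0, 19, 19]) cube([19, 389, 117]);
  translate([144, 19, 19]) cube([19, 389, 117]);
}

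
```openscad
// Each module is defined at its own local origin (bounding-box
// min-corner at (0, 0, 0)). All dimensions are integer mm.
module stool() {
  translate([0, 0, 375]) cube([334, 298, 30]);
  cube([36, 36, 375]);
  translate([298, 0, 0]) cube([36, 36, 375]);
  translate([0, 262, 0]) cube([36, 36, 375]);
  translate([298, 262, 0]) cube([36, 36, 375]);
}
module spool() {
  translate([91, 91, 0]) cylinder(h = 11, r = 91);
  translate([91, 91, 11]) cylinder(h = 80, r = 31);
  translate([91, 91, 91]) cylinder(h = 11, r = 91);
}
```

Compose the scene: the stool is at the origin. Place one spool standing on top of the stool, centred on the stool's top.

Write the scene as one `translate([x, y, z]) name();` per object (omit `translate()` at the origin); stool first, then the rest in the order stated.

stool();
translate([76, 58, 405]) spool();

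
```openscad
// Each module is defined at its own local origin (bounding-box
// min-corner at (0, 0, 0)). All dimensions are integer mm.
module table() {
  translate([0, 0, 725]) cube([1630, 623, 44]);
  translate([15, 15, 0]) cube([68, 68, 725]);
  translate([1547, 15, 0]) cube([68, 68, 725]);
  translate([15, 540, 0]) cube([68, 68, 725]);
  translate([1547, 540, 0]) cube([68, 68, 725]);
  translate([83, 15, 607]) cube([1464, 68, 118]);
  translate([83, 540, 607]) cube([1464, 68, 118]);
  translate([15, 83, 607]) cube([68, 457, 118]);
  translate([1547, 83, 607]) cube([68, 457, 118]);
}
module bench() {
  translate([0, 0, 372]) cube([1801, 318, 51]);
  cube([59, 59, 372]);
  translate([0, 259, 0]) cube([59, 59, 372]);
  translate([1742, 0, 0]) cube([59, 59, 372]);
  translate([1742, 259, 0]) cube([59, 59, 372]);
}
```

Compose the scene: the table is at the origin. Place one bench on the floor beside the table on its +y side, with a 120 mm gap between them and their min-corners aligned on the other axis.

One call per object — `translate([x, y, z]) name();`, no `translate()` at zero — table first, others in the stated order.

table();
translate([0, 743, 0]) bench();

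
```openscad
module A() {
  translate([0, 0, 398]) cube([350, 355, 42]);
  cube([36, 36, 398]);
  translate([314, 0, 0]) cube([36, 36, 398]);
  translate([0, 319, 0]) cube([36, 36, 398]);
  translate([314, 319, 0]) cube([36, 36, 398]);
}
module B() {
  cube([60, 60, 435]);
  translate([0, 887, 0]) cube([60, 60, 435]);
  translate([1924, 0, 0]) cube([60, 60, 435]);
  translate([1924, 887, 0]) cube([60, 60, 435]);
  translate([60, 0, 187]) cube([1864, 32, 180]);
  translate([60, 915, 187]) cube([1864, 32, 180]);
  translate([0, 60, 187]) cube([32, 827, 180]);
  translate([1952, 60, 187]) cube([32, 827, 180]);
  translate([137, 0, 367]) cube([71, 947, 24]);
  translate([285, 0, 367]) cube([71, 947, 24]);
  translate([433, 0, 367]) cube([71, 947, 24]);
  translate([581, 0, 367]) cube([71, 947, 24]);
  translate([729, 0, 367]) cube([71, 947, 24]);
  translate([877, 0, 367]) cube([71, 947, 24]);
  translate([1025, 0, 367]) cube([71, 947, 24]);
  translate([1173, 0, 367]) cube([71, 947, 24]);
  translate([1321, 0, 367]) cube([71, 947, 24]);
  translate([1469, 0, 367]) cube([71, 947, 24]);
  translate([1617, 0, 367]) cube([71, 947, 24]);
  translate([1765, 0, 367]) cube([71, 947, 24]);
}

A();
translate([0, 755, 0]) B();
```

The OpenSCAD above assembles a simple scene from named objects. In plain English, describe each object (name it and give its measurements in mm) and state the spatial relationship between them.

A is a four-legged stool. The seat is a 350×355×42 mm slab whose top surface is at z = 440 mm; four square legs, each 36×36 mm in cross-section, run from the floor (z = 0) to the underside of the seat, each flush with a corner of the seat.

B is a bed frame 1984 mm long (x) by 947 mm wide (y). Four 60×60 mm corner posts, 435 mm tall, at the corners of the footprint. Four rails of 32 mm thickness and 180 mm height run between adjacent posts with their undersides at z = 187 mm, their outer faces flush with the outside of the frame (the two x-running rails run between the posts' inner faces; the two y-running rails run between the posts' inner faces). 12 slats, each 71 mm wide (x) and 24 mm thick, lie across the top of the two x-running rails, running the full 947 mm width of the frame in y; the slats are evenly spaced along x between the inner faces of the end posts with equal gaps (rounded down to the nearest mm) at the −x end and between each pair — any rounding remainder accumulates at the +x end.

The bed frame is on the floor beside the stool on its +y side.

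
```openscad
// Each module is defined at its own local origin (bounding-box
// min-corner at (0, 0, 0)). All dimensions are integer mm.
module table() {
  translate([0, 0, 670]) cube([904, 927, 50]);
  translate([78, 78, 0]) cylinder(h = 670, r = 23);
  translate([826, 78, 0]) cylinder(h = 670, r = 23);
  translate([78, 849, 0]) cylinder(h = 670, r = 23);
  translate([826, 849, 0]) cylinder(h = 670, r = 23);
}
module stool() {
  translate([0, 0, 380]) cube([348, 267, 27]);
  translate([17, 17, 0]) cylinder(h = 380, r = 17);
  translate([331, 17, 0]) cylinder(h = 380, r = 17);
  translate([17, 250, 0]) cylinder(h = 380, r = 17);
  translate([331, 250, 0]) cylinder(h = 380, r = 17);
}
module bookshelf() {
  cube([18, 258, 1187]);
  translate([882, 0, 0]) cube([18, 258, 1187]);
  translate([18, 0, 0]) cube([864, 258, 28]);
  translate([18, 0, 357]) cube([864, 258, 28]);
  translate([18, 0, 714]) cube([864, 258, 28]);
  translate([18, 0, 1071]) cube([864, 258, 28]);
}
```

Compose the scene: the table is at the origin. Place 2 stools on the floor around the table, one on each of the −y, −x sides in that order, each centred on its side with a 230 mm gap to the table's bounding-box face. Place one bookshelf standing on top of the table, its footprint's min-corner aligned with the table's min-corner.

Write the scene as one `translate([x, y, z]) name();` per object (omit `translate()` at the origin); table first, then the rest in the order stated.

table();
translate([278, -497, 0]) stool();
translate([-578, 330, 0]) stool();
translate([0, 0, 720]) bookshelf();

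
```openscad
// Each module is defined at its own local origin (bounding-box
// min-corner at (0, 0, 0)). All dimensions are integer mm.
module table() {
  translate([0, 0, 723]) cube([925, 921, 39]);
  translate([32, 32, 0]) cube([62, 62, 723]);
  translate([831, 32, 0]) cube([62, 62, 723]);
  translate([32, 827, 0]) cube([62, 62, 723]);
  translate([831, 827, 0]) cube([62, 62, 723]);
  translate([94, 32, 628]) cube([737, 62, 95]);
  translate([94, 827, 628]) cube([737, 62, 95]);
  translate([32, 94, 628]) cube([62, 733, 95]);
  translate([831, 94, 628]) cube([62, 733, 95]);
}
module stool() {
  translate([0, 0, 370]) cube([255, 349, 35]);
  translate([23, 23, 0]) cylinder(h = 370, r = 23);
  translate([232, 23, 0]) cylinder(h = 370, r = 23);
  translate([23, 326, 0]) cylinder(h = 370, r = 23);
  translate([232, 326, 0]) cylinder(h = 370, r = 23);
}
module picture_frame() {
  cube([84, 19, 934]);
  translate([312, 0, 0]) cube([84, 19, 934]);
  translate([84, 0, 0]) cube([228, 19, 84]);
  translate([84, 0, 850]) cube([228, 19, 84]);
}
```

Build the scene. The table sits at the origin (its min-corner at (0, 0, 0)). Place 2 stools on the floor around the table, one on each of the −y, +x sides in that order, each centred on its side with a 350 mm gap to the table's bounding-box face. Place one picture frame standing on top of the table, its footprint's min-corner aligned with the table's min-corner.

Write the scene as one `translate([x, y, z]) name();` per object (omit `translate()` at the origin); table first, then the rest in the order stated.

table();
translate([335, -699, 0]) stool();
translate([1275, 286, 0]) stool();
translate([0, 0, 762]) picture_frame();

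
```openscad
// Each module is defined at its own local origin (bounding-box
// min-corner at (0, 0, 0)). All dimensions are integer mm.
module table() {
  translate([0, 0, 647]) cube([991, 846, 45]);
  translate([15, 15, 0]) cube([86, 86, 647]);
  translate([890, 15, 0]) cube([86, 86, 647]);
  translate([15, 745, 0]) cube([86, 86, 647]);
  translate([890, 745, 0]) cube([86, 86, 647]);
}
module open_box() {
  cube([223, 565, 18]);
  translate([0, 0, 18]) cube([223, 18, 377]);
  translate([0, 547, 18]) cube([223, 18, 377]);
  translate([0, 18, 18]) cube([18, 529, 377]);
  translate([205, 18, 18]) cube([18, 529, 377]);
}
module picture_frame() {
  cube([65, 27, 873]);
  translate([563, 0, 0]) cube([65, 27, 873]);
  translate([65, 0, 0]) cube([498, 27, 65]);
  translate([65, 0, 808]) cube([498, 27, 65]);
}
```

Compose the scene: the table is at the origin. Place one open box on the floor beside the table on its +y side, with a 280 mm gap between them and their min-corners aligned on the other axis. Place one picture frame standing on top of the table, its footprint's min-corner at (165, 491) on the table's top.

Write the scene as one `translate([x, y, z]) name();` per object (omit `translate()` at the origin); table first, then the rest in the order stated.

table();
translate([0, 1126, 0]) open_box();
translate([165, 491, 692]) picture_frame();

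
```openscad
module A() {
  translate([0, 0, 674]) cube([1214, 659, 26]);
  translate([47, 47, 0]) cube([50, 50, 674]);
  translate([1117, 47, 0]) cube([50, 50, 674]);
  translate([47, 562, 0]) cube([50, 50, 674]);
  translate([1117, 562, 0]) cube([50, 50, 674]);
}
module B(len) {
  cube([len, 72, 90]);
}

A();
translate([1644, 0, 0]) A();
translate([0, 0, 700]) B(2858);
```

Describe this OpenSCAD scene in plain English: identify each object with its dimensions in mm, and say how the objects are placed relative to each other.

A is a table with a 1214×659 mm rectangular top, 26 mm thick, top surface at z = 700 mm, supported by four 50×50 mm square legs, each inset 47 mm from the nearest pair of top edges, running from the floor.

B is a rectangular beam 2858 mm long (x), 72 mm deep (y), 90 mm thick (z).

The beam spans the tops of two tables placed 430 mm apart, resting at z = 700 mm.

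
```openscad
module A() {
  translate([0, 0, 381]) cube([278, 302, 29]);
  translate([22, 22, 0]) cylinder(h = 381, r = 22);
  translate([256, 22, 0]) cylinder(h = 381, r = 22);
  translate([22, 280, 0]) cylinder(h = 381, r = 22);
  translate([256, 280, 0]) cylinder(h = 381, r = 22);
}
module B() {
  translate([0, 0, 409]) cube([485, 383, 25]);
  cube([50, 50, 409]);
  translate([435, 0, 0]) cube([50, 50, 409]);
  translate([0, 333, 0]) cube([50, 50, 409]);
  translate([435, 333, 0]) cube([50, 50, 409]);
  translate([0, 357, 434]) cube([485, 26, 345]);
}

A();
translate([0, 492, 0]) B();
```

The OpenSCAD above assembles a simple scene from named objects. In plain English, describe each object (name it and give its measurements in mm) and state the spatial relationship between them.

A is a four-legged stool. The seat is 278×302 mm, 29 mm thick, top at z = 410 mm. It stands on four round legs, each 44 mm in diameter, from z = 0 to the seat underside, each leg's axis is inset half a diameter from the nearest pair of seat edges (so the leg's bounding box is flush with the corner).

B is a chair. The seat is a 485×383×25 mm slab with its top at z = 434 mm, on four 50×50 mm corner legs (flush with the seat edges, standing on z = 0). A flat backrest 26 mm thick, 345 mm tall, spans the full seat width and rises from the seat top along its +y edge, rear face flush with the rear of the seat.

The chair is on the floor beside the stool on its +y side.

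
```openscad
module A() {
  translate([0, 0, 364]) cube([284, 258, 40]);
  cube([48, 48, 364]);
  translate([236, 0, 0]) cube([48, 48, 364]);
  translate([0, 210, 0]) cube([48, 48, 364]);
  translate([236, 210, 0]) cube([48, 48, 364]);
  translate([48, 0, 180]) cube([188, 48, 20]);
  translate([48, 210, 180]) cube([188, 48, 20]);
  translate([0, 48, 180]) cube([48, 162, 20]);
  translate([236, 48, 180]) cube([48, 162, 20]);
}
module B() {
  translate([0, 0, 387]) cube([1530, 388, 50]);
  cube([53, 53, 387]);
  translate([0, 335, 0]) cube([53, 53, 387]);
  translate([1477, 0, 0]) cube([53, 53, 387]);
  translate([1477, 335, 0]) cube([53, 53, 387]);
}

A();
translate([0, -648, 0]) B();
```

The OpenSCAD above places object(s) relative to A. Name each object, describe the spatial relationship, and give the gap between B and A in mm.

The bench's nearest face is 260 mm from the stool's −y face.

A is a stool. B is a bench. The bench is on the floor beside the stool on its −y side. The gap between the bench and the stool is 260 mm.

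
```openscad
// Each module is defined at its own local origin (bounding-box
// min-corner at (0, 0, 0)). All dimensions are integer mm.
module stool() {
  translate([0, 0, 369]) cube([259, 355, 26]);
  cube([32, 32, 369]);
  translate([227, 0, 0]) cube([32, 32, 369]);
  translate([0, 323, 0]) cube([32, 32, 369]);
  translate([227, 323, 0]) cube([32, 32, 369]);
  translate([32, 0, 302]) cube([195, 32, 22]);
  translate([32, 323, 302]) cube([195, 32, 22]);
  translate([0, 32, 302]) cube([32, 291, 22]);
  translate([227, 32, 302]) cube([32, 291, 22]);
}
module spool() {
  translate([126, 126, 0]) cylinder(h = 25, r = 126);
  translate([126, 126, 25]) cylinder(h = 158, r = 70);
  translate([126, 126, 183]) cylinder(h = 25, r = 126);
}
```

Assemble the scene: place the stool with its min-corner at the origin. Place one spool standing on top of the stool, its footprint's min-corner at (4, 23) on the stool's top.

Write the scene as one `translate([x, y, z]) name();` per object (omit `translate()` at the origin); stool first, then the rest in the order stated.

stool();
translate([4, 23, 395]) spool();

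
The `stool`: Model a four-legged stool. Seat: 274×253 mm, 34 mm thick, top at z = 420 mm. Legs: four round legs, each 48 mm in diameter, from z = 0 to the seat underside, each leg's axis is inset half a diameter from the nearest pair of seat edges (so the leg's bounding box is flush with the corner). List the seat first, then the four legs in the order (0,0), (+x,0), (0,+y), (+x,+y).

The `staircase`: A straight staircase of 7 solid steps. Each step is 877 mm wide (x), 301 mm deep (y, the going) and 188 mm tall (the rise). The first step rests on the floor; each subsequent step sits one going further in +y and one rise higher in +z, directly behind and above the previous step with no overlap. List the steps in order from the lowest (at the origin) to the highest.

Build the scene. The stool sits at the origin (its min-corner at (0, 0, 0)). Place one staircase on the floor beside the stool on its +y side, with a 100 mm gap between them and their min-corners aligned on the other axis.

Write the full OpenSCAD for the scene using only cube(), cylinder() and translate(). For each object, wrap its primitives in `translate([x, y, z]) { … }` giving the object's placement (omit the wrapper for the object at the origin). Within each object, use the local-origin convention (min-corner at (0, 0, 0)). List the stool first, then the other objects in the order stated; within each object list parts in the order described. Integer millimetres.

translate([0, 0, 386]) cube([274, 253, 34]);
translate([24, 24, 0]) cylinder(h = 386, r = 24);
translate([250, 24, 0]) cylinder(h = 386, r = 24);
translate([24, 229, 0]) cylinder(h = 386, r = 24);
translate([250, 229, 0]) cylinder(h = 386, r = 24);
translate([0, 353, 0]) {
  cube([877, 301, 188]);
  translate([0, 301, 188]) cube([877, 301, 188]);
  translate([0, 602, 376]) cube([877, 301, 188]);
  translate([0, 903, 564]) cube([877, 301, 188]);
  translate([0, 1204, 752]) cube([877, 301, 188]);
  translate([0, 1505, 940]) cube([877, 301, 188]);
  translate([0, 1806, 1128]) cube([877, 301, 188]);
}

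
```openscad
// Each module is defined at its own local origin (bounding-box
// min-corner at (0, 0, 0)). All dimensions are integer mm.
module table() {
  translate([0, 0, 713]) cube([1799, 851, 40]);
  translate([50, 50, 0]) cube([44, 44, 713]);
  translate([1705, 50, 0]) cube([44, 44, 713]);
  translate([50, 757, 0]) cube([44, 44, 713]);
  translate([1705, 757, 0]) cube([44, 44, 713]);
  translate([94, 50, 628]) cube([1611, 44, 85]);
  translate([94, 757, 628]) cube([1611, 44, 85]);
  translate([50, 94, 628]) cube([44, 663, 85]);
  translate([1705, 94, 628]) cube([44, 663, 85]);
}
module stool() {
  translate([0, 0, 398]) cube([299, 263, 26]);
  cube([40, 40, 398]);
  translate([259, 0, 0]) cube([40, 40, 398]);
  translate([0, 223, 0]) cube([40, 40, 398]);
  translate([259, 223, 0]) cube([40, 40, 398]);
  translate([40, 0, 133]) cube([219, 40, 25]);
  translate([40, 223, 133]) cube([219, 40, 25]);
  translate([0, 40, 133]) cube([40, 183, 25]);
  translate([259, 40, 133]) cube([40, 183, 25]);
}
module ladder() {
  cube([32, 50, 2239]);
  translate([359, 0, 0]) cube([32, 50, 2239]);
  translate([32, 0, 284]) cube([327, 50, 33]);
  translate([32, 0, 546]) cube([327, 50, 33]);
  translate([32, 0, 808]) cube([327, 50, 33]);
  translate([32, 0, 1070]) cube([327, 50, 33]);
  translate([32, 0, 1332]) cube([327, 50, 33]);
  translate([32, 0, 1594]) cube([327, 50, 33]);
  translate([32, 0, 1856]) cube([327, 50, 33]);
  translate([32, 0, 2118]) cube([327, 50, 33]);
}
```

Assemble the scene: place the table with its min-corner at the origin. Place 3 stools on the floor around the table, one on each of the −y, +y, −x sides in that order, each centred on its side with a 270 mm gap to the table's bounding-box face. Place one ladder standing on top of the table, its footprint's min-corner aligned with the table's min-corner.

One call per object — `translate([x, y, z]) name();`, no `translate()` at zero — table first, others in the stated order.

table();
translate([750, -533, 0]) stool();
translate([750, 1121, 0]) stool();
translate([-569, 294, 0]) stool();
translate([0, 0, 753]) ladder();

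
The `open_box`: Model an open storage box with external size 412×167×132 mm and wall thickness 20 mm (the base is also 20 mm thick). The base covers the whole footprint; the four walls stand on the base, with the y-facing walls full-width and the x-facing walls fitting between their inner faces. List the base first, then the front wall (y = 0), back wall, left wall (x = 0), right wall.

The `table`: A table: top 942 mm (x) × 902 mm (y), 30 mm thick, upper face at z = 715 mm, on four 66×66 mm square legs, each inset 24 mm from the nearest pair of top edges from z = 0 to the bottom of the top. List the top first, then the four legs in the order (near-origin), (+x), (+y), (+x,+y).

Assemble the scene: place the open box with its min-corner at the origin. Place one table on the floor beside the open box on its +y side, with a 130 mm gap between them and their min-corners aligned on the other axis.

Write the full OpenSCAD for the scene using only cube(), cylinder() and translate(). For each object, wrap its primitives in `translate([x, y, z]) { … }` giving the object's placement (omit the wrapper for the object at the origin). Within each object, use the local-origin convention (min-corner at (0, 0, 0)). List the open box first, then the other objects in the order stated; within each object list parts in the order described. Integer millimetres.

cube([412, 167, 20]);
translate([0, 0, 20]) cube([412, 20, 112]);
translate([0, 147, 20]) cube([412, 20, 112]);
translate([0, 20, 20]) cube([20, 127, 112]);
translate([392, 20, 20]) cube([20, 127, 112]);
translate([0, 297, 0]) {
  translate([0, 0, 685]) cube([942, 902, 30]);
  translate([24, 24, 0]) cube([66, 66, 685]);
  translate([852, 24, 0]) cube([66, 66, 685]);
  translate([24, 812, 0]) cube([66, 66, 685]);
  translate([852, 812, 0]) cube([66, 66, 685]);
}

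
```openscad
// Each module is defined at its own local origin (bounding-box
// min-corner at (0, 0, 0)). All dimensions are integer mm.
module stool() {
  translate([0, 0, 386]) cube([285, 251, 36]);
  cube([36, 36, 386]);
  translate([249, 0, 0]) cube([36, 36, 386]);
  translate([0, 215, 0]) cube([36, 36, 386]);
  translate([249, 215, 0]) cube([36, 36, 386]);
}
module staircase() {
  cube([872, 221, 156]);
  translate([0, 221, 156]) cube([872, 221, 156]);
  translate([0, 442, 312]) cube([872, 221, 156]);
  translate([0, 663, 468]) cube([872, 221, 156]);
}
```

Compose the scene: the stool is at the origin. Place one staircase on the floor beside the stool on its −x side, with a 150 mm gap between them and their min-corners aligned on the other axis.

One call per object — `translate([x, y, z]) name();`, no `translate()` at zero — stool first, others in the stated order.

stool();
translate([-1022, 0, 0]) staircase();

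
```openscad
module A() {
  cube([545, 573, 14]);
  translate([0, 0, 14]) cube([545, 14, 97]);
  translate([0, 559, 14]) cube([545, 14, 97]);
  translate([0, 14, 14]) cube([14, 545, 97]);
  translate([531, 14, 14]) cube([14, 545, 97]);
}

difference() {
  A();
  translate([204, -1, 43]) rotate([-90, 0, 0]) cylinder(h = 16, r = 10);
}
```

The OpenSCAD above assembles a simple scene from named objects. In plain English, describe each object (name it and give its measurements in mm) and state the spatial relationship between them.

A is an open-topped rectangular box: outside dimensions 545×573×111 mm, with a uniform wall and base thickness of 14 mm. The base is a full 545×573 slab on the floor; four walls sit on top of the base. The front and back walls (the −y and +y sides) span the full width; the two side walls fit between them.

The open box has a circular hole of radius 10 mm through its front wall, centred at (x = 204, z = 43).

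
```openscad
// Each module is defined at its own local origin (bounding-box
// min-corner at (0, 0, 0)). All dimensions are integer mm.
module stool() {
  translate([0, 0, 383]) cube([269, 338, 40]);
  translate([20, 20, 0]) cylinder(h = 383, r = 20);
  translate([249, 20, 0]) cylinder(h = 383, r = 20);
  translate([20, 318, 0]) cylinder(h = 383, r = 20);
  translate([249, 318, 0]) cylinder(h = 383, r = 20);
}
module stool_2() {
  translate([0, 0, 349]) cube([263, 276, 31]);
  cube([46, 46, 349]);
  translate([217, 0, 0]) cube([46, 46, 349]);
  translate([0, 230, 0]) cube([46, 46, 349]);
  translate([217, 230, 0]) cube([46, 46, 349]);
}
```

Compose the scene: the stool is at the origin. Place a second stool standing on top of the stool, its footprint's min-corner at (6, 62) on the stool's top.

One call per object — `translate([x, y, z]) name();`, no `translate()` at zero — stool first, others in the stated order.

stool();
translate([6, 62, 423]) stool_2();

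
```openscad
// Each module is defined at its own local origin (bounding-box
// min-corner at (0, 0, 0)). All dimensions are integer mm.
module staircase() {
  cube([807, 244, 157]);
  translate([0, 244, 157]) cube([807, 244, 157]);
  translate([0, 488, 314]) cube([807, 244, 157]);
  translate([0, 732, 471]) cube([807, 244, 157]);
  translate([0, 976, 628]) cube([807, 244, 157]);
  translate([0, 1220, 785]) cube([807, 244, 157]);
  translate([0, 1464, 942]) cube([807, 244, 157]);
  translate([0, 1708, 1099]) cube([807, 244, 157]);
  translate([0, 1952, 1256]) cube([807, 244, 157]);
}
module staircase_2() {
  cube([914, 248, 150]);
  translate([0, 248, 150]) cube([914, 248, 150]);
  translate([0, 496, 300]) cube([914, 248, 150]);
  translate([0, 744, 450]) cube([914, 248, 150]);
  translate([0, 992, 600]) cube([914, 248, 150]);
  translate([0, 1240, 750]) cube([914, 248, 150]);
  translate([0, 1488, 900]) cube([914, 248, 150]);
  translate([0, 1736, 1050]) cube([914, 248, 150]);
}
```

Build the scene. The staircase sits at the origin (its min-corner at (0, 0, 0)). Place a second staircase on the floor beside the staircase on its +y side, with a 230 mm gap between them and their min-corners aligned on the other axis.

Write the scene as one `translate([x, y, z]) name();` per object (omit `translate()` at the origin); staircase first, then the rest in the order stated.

staircase();
translate([0, 2426, 0]) staircase_2();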